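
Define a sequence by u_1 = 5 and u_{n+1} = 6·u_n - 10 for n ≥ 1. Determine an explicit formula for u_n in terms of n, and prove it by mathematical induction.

Computing the first terms: u_1 = 5, u_2 = 20, u_3 = 110. This suggests u_n = 3·6^(n - 1) + 2.
For the base case n = 1: the formula gives 5 = 5 = u_1.
For the inductive step, assume it holds for an arbitrary r ≥ 1, so u_r = 3·6^(r - 1) + 2.
Then u_{r+1} = 6·u_r - 10 = 6·(3·6^(r - 1) + 2) - 10 = 3·6^r + 2 = 3·6^((r+1) - 1) + 2,
which is the claimed formula at n = r+1.
By the principle of mathematical induction, the result holds for all n ≥ 1.

u_n = 3·6^(n - 1) + 2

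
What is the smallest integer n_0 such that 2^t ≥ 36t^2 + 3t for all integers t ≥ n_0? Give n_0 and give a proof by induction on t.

At t = 12: 4096 < 5220, so the inequality fails and n_0 ≥ 13. We prove 2^t ≥ 36t^2 + 3t for all t ≥ 13.
Base case (t = 13): 2^t = 8192 and 36t^2 + 3t = 6123, so 8192 ≥ 6123.
Inductive step: assume the claim holds for t = m, so 2^m ≥ 36m^2 + 3m.
Then 2^(m + 1) = 2·(2^m) ≥ 2·(36m^2 + 3m).
Also, for m ≥ 13 we have 2·(36m^2 + 3m) ≥ 36(m+1)^2 + 3(m+1), since 2·(36m^2 + 3m) − (36(m+1)^2 + 3(m+1)) = 36m^2 - 69m - 39, which is nonnegative for all m ≥ 13.
Combining, 2^(m + 1) ≥ 36(m+1)^2 + 3(m+1).
This completes the induction.
Hence the smallest such n_0 is 13.

n_0 = 13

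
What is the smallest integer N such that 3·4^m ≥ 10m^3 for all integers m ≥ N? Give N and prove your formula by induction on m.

At m = 3: 192 < 270, so the inequality fails and N ≥ 4. We prove 3·4^m ≥ 10m^3 for all m ≥ 4.
For the base case m = 4: 3·4^m = 768 and 10m^3 = 640, so 768 ≥ 640.
Suppose the result is true for m = j, so 3·4^j ≥ 10j^3.
Then 3·4^(j + 1) = 4·(3·4^j) ≥ 4·(10j^3).
Also, for j ≥ 4 we have 4·(10j^3) ≥ 10(j+1)^3, since 4 ≥ (1 + 1/j)^3 for all j ≥ 4.
Combining, 3·4^(j + 1) ≥ 10(j+1)^3.
Hence, by induction on m, the claim holds for every m ≥ 4.
Hence the smallest such N is 4.

N = 4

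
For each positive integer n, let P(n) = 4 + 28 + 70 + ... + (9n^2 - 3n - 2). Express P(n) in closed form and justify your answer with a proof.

We claim P(n) = n(3n^2 + 3n - 2) for all n ≥ 1.
Base case (n = 1): P(1) = 4, and the closed form gives 4. They agree.
Inductive step: suppose the statement holds for some i ≥ 1, so P(i) = i(3i^2 + 3i - 2).
Then P(i+1) = P(i) + (9i^2 + 15i + 4) = (i(3i^2 + 3i - 2)) + (9i^2 + 15i + 4).
Simplifying, P(i+1) = (i + 1)(3i^2 + 9i + 4) = (i+1)(3(i+1)^2 + 3(i+1) - 2),
which is the closed form with n = i+1.
Hence, by induction on n, the claim holds for every n ≥ 1.

P(n) = n(3n^2 + 3n - 2)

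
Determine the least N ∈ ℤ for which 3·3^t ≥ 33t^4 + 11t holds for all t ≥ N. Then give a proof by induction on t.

At t = 10: 177147 < 330110, so the inequality fails and N ≥ 11. We prove 3·3^t ≥ 33t^4 + 11t for all t ≥ 11.
When t = 11: 3·3^t = 531441 and 33t^4 + 11t = 483274, so 531441 ≥ 483274.
Inductive step: suppose the statement holds for some j ≥ 11, so 3·3^j ≥ 33j^4 + 11j.
Then 3·3^(j + 1) = 3·(3·3^j) ≥ 3·(33j^4 + 11j).
Also, for j ≥ 11 we have 3·(33j^4 + 11j) ≥ 33(j+1)^4 + 11(j+1), since 3·(33j^4 + 11j) − (33(j+1)^4 + 11(j+1)) = 66j^4 - 132j^3 - 198j^2 - 110j - 44, which is nonnegative for all j ≥ 11.
Combining, 3·3^(j + 1) ≥ 33(j+1)^4 + 11(j+1).
By the principle of mathematical induction, the result holds for all t ≥ 11.
Hence the smallest such N is 11.

N = 11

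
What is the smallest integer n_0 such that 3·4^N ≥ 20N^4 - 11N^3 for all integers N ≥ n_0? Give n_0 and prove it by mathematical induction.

n_0 = 7

At N = 6: 12288 < 23544, so the inequality fails and n_0 ≥ 7. We prove 3·4^N ≥ 20N^4 - 11N^3 for all N ≥ 7.
Base step (N = 7): 3·4^N = 49152 and 20N^4 - 11N^3 = 44247, so 49152 ≥ 44247.
Inductive step: suppose the statement holds for some k ≥ 7, so 3·4^k ≥ 20k^4 - 11k^3.
Then 3·4^(k + 1) = 4·(3·4^k) ≥ 4·(20k^4 - 11k^3).
Also, for k ≥ 7 we have 4·(20k^4 - 11k^3) ≥ 20(k+1)^4 - 11(k+1)^3, since 4·(20k^4 - 11k^3) − (20(k+1)^4 - 11(k+1)^3) = 60k^4 - 113k^3 - 87k^2 - 47k - 9, which is nonnegative for all k ≥ 7.
Combining, 3·4^(k + 1) ≥ 20(k+1)^4 - 11(k+1)^3.
By induction, the statement is established for all N ≥ 7.
Hence the smallest such n_0 is 7.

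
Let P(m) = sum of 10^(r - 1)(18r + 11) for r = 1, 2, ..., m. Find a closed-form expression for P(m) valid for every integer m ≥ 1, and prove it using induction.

P(m) = 10^m(2m + 1) - 1

We claim P(m) = 10^m(2m + 1) - 1 for all m ≥ 1.
When m = 1: P(1) = 29, and the closed form gives 29. They agree.
Inductive step: assume the claim holds for m = r, so P(r) = 10^r(2r + 1) - 1.
Then P(r+1) = P(r) + (10^r(18r + 29)) = (10^r(2r + 1) - 1) + (10^r(18r + 29)).
Simplifying, P(r+1) = 20·10^r·r + 30·10^r - 1 = 10^(r+1)(2(r+1) + 1) - 1,
which is the closed form with m = r+1.
By the principle of mathematical induction, the result holds for all m ≥ 1.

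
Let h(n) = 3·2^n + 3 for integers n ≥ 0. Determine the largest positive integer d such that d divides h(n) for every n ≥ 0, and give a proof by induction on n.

d = 3

Computing the first values: h(0) = 6 and h(1) = 9; gcd(6, 9) = 3, so d ≤ 3.
We prove 3 | 3·2^n + 3 for all n ≥ 0 by induction on n.
Base step (n = 0): h(0) = 6 = 3·(2), so 3 | h(0).
Inductive step: assume the claim holds for n = m, i.e. 3 | h(m). Then
h(m+1) = 3·2^(m+1) + 3 = 2·(3·2^m + 3) - 3 = 2·h(m) - 3. The first term is divisible by 3 by the inductive hypothesis, and -3 is divisible by 3. Hence 3 | h(m+1).
This completes the induction.
Therefore the largest such d is 3.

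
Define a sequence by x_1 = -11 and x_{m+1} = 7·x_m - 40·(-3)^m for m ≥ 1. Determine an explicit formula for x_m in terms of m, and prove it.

Computing the first terms: x_1 = -11, x_2 = 43, x_3 = -59. This suggests x_m = 4(-3)^m + 7^(m - 1).
Base case (m = 1): the formula gives -11 = -11 = x_1.
Suppose the result is true for m = p, so x_p = 4(-3)^p + 7^(p - 1).
Then x_{p+1} = 7·x_p - 40·(-3)^p = 7·(4(-3)^p + 7^(p - 1)) - 40·(-3)^p = 4(-3)^(p + 1) + 7^p = 4(-3)^(p+1) + 7^((p+1) - 1),
which is the claimed formula at m = p+1.
This completes the induction.

x_m = 4(-3)^m + 7^(m - 1)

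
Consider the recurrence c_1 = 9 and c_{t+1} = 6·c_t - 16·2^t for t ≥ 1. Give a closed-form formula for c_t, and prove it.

c_t = 2^(t + 2) + 6^(t - 1)

Computing the first terms: c_1 = 9, c_2 = 22, c_3 = 68. This suggests c_t = 2^(t + 2) + 6^(t - 1).
For the base case t = 1: the formula gives 9 = 9 = c_1.
Inductive step: suppose the statement holds for some p ≥ 1, so c_p = 2^(p + 2) + 6^(p - 1).
Then c_{p+1} = 6·c_p - 16·2^p = 6·(2^(p + 2) + 6^(p - 1)) - 16·2^p = 2^(p + 3) + 6^p = 2^((p+1) + 2) + 6^((p+1) - 1),
which is the claimed formula at t = p+1.
By the principle of mathematical induction, the result holds for all t ≥ 1.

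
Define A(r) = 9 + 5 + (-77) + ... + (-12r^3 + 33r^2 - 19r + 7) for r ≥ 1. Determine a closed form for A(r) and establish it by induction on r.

We claim A(r) = -r(3r^3 - 5r^2 - 4r - 3) for all r ≥ 1.
When r = 1: A(1) = 9, and the closed form gives 9. They agree.
For the inductive step, assume it holds for an arbitrary m ≥ 1, so A(m) = m(-3m^3 + 5m^2 + 4m + 3).
Then A(m+1) = A(m) + (-12m^3 - 3m^2 + 11m + 9) = (m(-3m^3 + 5m^2 + 4m + 3)) + (-12m^3 - 3m^2 + 11m + 9).
Simplifying, A(m+1) = -(m + 1)(3m^3 + 4m^2 - 5m - 9) = -(m+1)(3(m+1)^3 - 5(m+1)^2 - 4(m+1) - 3),
which is the closed form with r = m+1.
This completes the induction.

A(r) = -r(3r^3 - 5r^2 - 4r - 3)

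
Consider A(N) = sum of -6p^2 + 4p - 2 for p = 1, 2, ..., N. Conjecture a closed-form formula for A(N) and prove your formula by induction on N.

We claim A(N) = -N(2N^2 + N + 1) for all N ≥ 1.
Base step (N = 1): A(1) = -4, and the closed form gives -4. They agree.
Suppose the result is true for N = p, so A(p) = p(-2p^2 - p - 1).
Then A(p+1) = A(p) + (-6p^2 - 8p - 4) = (p(-2p^2 - p - 1)) + (-6p^2 - 8p - 4).
Simplifying, A(p+1) = -(p + 1)(2p^2 + 5p + 4) = -(p+1)(2(p+1)^2 + (p+1) + 1),
which is the closed form with N = p+1.
By the principle of mathematical induction, the result holds for all N ≥ 1.

A(N) = -N(2N^2 + N + 1)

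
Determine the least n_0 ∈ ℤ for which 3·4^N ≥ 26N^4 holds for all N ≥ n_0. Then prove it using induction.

At N = 7: 49152 < 62426, so the inequality fails and n_0 ≥ 8. We prove 3·4^N ≥ 26N^4 for all N ≥ 8.
For the base case N = 8: 3·4^N = 196608 and 26N^4 = 106496, so 196608 ≥ 106496.
Inductive step: assume the claim holds for N = j, so 3·4^j ≥ 26j^4.
Then 3·4^(j + 1) = 4·(3·4^j) ≥ 4·(26j^4).
Also, for j ≥ 8 we have 4·(26j^4) ≥ 26(j+1)^4, since 4 ≥ (1 + 1/j)^4 for all j ≥ 8.
Combining, 3·4^(j + 1) ≥ 26(j+1)^4.
Hence, by induction on N, the claim holds for every N ≥ 8.
Hence the smallest such n_0 is 8.

n_0 = 8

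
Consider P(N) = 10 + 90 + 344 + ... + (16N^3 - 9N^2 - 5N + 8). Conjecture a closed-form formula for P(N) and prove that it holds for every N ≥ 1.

We claim P(N) = N(4N^3 + 5N^2 - 3N + 4) for all N ≥ 1.
Base step (N = 1): P(1) = 10, and the closed form gives 10. They agree.
For the inductive step, assume it holds for an arbitrary p ≥ 1, so P(p) = p(4p^3 + 5p^2 - 3p + 4).
Then P(p+1) = P(p) + (16p^3 + 39p^2 + 25p + 10) = (p(4p^3 + 5p^2 - 3p + 4)) + (16p^3 + 39p^2 + 25p + 10).
Simplifying, P(p+1) = (p + 1)(4p^3 + 17p^2 + 19p + 10) = (p+1)(4(p+1)^3 + 5(p+1)^2 - 3(p+1) + 4),
which is the closed form with N = p+1.
By induction, the statement is established for all N ≥ 1.

P(N) = N(4N^3 + 5N^2 - 3N + 4)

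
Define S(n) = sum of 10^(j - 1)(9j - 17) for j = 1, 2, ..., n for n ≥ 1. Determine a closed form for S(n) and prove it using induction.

S(n) = 10^n(n - 2) + 2

We claim S(n) = 10^n(n - 2) + 2 for all n ≥ 1.
Base step (n = 1): S(1) = -8, and the closed form gives -8. They agree.
For the inductive step, assume it holds for an arbitrary j ≥ 1, so S(j) = 10^j(j - 2) + 2.
Then S(j+1) = S(j) + (10^j(9j - 8)) = (10^j(j - 2) + 2) + (10^j(9j - 8)).
Simplifying, S(j+1) = 10·10^j·j - 10·10^j + 2 = 10^(j+1)((j+1) - 2) + 2,
which is the closed form with n = j+1.
By the principle of mathematical induction, the result holds for all n ≥ 1.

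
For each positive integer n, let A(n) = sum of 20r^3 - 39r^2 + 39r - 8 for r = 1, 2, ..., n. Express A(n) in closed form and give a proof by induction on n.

A(n) = n(5n^3 - 3n^2 + 5n + 5)

We claim A(n) = n(5n^3 - 3n^2 + 5n + 5) for all n ≥ 1.
Base case (n = 1): A(1) = 12, and the closed form gives 12. They agree.
Inductive step: suppose the statement holds for some r ≥ 1, so A(r) = r(5r^3 - 3r^2 + 5r + 5).
Then A(r+1) = A(r) + (20r^3 + 21r^2 + 21r + 12) = (r(5r^3 - 3r^2 + 5r + 5)) + (20r^3 + 21r^2 + 21r + 12).
Simplifying, A(r+1) = (r + 1)(5r^3 + 12r^2 + 14r + 12) = (r+1)(5(r+1)^3 - 3(r+1)^2 + 5(r+1) + 5),
which is the closed form with n = r+1.
Hence, by induction on n, the claim holds for every n ≥ 1.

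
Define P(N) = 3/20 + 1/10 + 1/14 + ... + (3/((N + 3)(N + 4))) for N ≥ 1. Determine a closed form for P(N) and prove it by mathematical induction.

P(N) = 3N/(4(N + 4))

We claim P(N) = 3N/(4(N + 4)) for all N ≥ 1.
When N = 1: P(1) = 3/20, and the closed form gives 3/20. They agree.
For the inductive step, assume it holds for an arbitrary j ≥ 1, so P(j) = 3j/(4(j + 4)).
Then P(j+1) = P(j) + (3/((j + 4)(j + 5))) = (3j/(4(j + 4))) + (3/((j + 4)(j + 5))).
Simplifying, P(j+1) = 3(j + 1)/(4(j + 5)) = 3(j+1)/(4((j+1) + 4)),
which is the closed form with N = j+1.
This completes the induction.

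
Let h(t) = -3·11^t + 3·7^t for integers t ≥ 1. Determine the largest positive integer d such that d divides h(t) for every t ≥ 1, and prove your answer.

Computing the first values: h(1) = -12 and h(2) = -216; gcd(-12, -216) = 12, so d ≤ 12.
We prove 12 | -3·11^t + 3·7^t for all t ≥ 1 by induction on t.
For the base case t = 1: h(1) = -12 = 12·(-1), so 12 | h(1).
Suppose the result is true for t = i, i.e. 12 | h(i). Then
h(i+1) − 11·h(i) = (-3·11^(i+1) + 3·7^(i+1)) − 11·(-3·11^i + 3·7^i) = (3)·7^i·(7 − 11) = (-12)·7^i. Since 12 | h(i) by the inductive hypothesis, 12 | 11·h(i); and 12 | -12 since -12 = 12·-1. Therefore 12 | h(i+1).
This completes the induction.
Therefore the largest such d is 12.

d = 12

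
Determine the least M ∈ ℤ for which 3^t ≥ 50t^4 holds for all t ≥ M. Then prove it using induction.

At t = 12: 531441 < 1036800, so the inequality fails and M ≥ 13. We prove 3^t ≥ 50t^4 for all t ≥ 13.
When t = 13: 3^t = 1594323 and 50t^4 = 1428050, so 1594323 ≥ 1428050.
Suppose the result is true for t = p, so 3^p ≥ 50p^4.
Then 3^(p + 1) = 3·(3^p) ≥ 3·(50p^4).
Also, for p ≥ 13 we have 3·(50p^4) ≥ 50(p+1)^4, since 3 ≥ (1 + 1/p)^4 for all p ≥ 13.
Combining, 3^(p + 1) ≥ 50(p+1)^4.
By the principle of mathematical induction, the result holds for all t ≥ 13.
Hence the smallest such M is 13.

M = 13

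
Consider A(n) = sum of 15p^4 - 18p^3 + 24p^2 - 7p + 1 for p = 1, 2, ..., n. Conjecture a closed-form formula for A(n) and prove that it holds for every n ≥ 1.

A(n) = n(3n^4 + 3n^3 + 4n^2 + 4n + 1)

We claim A(n) = n(3n^4 + 3n^3 + 4n^2 + 4n + 1) for all n ≥ 1.
Base case (n = 1): A(1) = 15, and the closed form gives 15. They agree.
For the inductive step, assume it holds for an arbitrary p ≥ 1, so A(p) = p(3p^4 + 3p^3 + 4p^2 + 4p + 1).
Then A(p+1) = A(p) + (15p^4 + 42p^3 + 60p^2 + 47p + 15) = (p(3p^4 + 3p^3 + 4p^2 + 4p + 1)) + (15p^4 + 42p^3 + 60p^2 + 47p + 15).
Simplifying, A(p+1) = (p + 1)(3p^4 + 15p^3 + 31p^2 + 33p + 15) = (p+1)(3(p+1)^4 + 3(p+1)^3 + 4(p+1)^2 + 4(p+1) + 1),
which is the closed form with n = p+1.
Hence, by induction on n, the claim holds for every n ≥ 1.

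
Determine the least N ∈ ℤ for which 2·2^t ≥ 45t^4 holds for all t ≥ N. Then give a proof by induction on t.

At t = 22: 8388608 < 10541520, so the inequality fails and N ≥ 23. We prove 2·2^t ≥ 45t^4 for all t ≥ 23.
Base step (t = 23): 2·2^t = 16777216 and 45t^4 = 12592845, so 16777216 ≥ 12592845.
Inductive step: assume the claim holds for t = k, so 2·2^k ≥ 45k^4.
Then 2·2^(k + 1) = 2·(2·2^k) ≥ 2·(45k^4).
Also, for k ≥ 23 we have 2·(45k^4) ≥ 45(k+1)^4, since 2 ≥ (1 + 1/k)^4 for all k ≥ 23.
Combining, 2·2^(k + 1) ≥ 45(k+1)^4.
This completes the induction.
Hence the smallest such N is 23.

N = 23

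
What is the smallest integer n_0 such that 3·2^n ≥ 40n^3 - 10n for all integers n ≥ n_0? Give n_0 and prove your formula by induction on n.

n_0 = 16

At n = 15: 98304 < 134850, so the inequality fails and n_0 ≥ 16. We prove 3·2^n ≥ 40n^3 - 10n for all n ≥ 16.
For the base case n = 16: 3·2^n = 196608 and 40n^3 - 10n = 163680, so 196608 ≥ 163680.
For the inductive step, assume it holds for an arbitrary i ≥ 16, so 3·2^i ≥ 40i^3 - 10i.
Then 3·2^(i + 1) = 2·(3·2^i) ≥ 2·(40i^3 - 10i).
Also, for i ≥ 16 we have 2·(40i^3 - 10i) ≥ 40(i+1)^3 - 10(i+1), since 2·(40i^3 - 10i) − (40(i+1)^3 - 10(i+1)) = 40i^3 - 120i^2 - 130i - 30, which is nonnegative for all i ≥ 16.
Combining, 3·2^(i + 1) ≥ 40(i+1)^3 - 10(i+1).
By the principle of mathematical induction, the result holds for all n ≥ 16.
Hence the smallest such n_0 is 16.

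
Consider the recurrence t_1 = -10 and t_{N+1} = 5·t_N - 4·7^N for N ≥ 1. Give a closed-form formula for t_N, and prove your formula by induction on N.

Computing the first terms: t_1 = -10, t_2 = -78, t_3 = -586. This suggests t_N = 4·5^(N - 1) - 2·7^N.
When N = 1: the formula gives -10 = -10 = t_1.
Inductive step: assume the claim holds for N = p, so t_p = 4·5^(p - 1) - 2·7^p.
Then t_{p+1} = 5·t_p - 4·7^p = 5·(4·5^(p - 1) - 2·7^p) - 4·7^p = 4·5^p - 2·7^(p + 1) = 4·5^((p+1) - 1) - 2·7^(p+1),
which is the claimed formula at N = p+1.
Hence, by induction on N, the claim holds for every N ≥ 1.

t_N = 4·5^(N - 1) - 2·7^N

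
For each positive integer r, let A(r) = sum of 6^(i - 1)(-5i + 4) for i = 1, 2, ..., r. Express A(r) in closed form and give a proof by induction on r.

We claim A(r) = 6^r(-r + 1) - 1 for all r ≥ 1.
Base step (r = 1): A(1) = -1, and the closed form gives -1. They agree.
Suppose the result is true for r = i, so A(i) = 6^i(-i + 1) - 1.
Then A(i+1) = A(i) + (6^i(-5i - 1)) = (6^i(-i + 1) - 1) + (6^i(-5i - 1)).
Simplifying, A(i+1) = -6·6^i·i - 1 = 6^(i+1)(-(i+1) + 1) - 1,
which is the closed form with r = i+1.
By the principle of mathematical induction, the result holds for all r ≥ 1.

A(r) = 6^r(-r + 1) - 1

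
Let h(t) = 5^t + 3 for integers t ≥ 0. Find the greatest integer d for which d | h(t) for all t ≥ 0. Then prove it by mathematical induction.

Computing the first values: h(0) = 4 and h(1) = 8; gcd(4, 8) = 4, so d ≤ 4.
We prove 4 | 5^t + 3 for all t ≥ 0 by induction on t.
Base case (t = 0): h(0) = 4 = 4·(1), so 4 | h(0).
Suppose the result is true for t = m, i.e. 4 | h(m). Then
h(m+1) = 5^(m+1) + 3 = 5·(5^m + 3) - 12 = 5·h(m) - 12. The first term is divisible by 4 by the inductive hypothesis, and -12 is divisible by 4. Hence 4 | h(m+1).
Hence, by induction on t, the claim holds for every t ≥ 0.
Therefore the largest such d is 4.

d = 4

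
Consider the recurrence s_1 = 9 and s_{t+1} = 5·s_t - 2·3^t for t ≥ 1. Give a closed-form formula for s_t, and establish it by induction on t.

Computing the first terms: s_1 = 9, s_2 = 39, s_3 = 177. This suggests s_t = 3^t + 6·5^(t - 1).
When t = 1: the formula gives 9 = 9 = s_1.
Suppose the result is true for t = p, so s_p = 3^p + 6·5^(p - 1).
Then s_{p+1} = 5·s_p - 2·3^p = 5·(3^p + 6·5^(p - 1)) - 2·3^p = 3^(p + 1) + 6·5^p = 3^(p+1) + 6·5^((p+1) - 1),
which is the claimed formula at t = p+1.
By the principle of mathematical induction, the result holds for all t ≥ 1.

s_t = 3^t + 6·5^(t - 1)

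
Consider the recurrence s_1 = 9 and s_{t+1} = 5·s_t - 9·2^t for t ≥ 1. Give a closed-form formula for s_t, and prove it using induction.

s_t = 3·2^t + 3·5^(t - 1)

Computing the first terms: s_1 = 9, s_2 = 27, s_3 = 99. This suggests s_t = 3·2^t + 3·5^(t - 1).
Base case (t = 1): the formula gives 9 = 9 = s_1.
For the inductive step, assume it holds for an arbitrary j ≥ 1, so s_j = 3·2^j + 3·5^(j - 1).
Then s_{j+1} = 5·s_j - 9·2^j = 5·(3·2^j + 3·5^(j - 1)) - 9·2^j = 3·2^(j + 1) + 3·5^j = 3·2^(j+1) + 3·5^((j+1) - 1),
which is the claimed formula at t = j+1.
By the principle of mathematical induction, the result holds for all t ≥ 1.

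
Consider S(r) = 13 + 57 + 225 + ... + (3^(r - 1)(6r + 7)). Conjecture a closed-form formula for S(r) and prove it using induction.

S(r) = 3^r(3r + 2) - 2

We claim S(r) = 3^r(3r + 2) - 2 for all r ≥ 1.
Base case (r = 1): S(1) = 13, and the closed form gives 13. They agree.
Inductive step: suppose the statement holds for some i ≥ 1, so S(i) = 3^i(3i + 2) - 2.
Then S(i+1) = S(i) + (3^i(6i + 13)) = (3^i(3i + 2) - 2) + (3^i(6i + 13)).
Simplifying, S(i+1) = 9·3^i·i + 15·3^i - 2 = 3^(i+1)(3(i+1) + 2) - 2,
which is the closed form with r = i+1.
By the principle of mathematical induction, the result holds for all r ≥ 1.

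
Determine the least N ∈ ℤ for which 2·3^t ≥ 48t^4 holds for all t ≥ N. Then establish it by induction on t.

N = 12

At t = 11: 354294 < 702768, so the inequality fails and N ≥ 12. We prove 2·3^t ≥ 48t^4 for all t ≥ 12.
Base step (t = 12): 2·3^t = 1062882 and 48t^4 = 995328, so 1062882 ≥ 995328.
Inductive step: suppose the statement holds for some k ≥ 12, so 2·3^k ≥ 48k^4.
Then 2·3^(k + 1) = 3·(2·3^k) ≥ 3·(48k^4).
Also, for k ≥ 12 we have 3·(48k^4) ≥ 48(k+1)^4, since 3 ≥ (1 + 1/k)^4 for all k ≥ 12.
Combining, 2·3^(k + 1) ≥ 48(k+1)^4.
By induction, the statement is established for all t ≥ 12.
Hence the smallest such N is 12.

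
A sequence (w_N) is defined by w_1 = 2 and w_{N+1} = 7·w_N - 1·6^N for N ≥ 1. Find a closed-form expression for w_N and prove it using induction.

w_N = 6^N - 4·7^(N - 1)

Computing the first terms: w_1 = 2, w_2 = 8, w_3 = 20. This suggests w_N = 6^N - 4·7^(N - 1).
When N = 1: the formula gives 2 = 2 = w_1.
Suppose the result is true for N = i, so w_i = 6^i - 4·7^(i - 1).
Then w_{i+1} = 7·w_i - 1·6^i = 7·(6^i - 4·7^(i - 1)) - 1·6^i = 6^(i + 1) - 4·7^i = 6^(i+1) - 4·7^((i+1) - 1),
which is the claimed formula at N = i+1.
This completes the induction.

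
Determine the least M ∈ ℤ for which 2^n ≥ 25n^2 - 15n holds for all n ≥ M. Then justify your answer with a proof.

M = 12

At n = 11: 2048 < 2860, so the inequality fails and M ≥ 12. We prove 2^n ≥ 25n^2 - 15n for all n ≥ 12.
Base case (n = 12): 2^n = 4096 and 25n^2 - 15n = 3420, so 4096 ≥ 3420.
Inductive step: suppose the statement holds for some i ≥ 12, so 2^i ≥ 25i^2 - 15i.
Then 2^(i + 1) = 2·(2^i) ≥ 2·(25i^2 - 15i).
Also, for i ≥ 12 we have 2·(25i^2 - 15i) ≥ 25(i+1)^2 - 15(i+1), since 2·(25i^2 - 15i) − (25(i+1)^2 - 15(i+1)) = 25i^2 - 65i - 10, which is nonnegative for all i ≥ 12.
Combining, 2^(i + 1) ≥ 25(i+1)^2 - 15(i+1).
By induction, the statement is established for all n ≥ 12.
Hence the smallest such M is 12.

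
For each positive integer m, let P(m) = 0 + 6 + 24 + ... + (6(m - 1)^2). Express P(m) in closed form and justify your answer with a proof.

P(m) = m(m - 1)(2m - 1)

We claim P(m) = m(m - 1)(2m - 1) for all m ≥ 1.
For the base case m = 1: P(1) = 0, and the closed form gives 0. They agree.
For the inductive step, assume it holds for an arbitrary i ≥ 1, so P(i) = i(2i^2 - 3i + 1).
Then P(i+1) = P(i) + (6i^2) = (i(2i^2 - 3i + 1)) + (6i^2).
Simplifying, P(i+1) = i(i + 1)(2i + 1) = (i+1)((i+1) - 1)(2(i+1) - 1),
which is the closed form with m = i+1.
Hence, by induction on m, the claim holds for every m ≥ 1.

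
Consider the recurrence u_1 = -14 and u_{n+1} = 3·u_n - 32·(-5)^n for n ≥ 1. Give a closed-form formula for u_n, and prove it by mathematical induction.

u_n = 4(-5)^n + 2·3^n

Computing the first terms: u_1 = -14, u_2 = 118, u_3 = -446. This suggests u_n = 4(-5)^n + 2·3^n.
Base step (n = 1): the formula gives -14 = -14 = u_1.
Inductive step: suppose the statement holds for some k ≥ 1, so u_k = 4(-5)^k + 2·3^k.
Then u_{k+1} = 3·u_k - 32·(-5)^k = 3·(4(-5)^k + 2·3^k) - 32·(-5)^k = 4(-5)^(k + 1) + 2·3^(k + 1),
which is the claimed formula at n = k+1.
By induction, the statement is established for all n ≥ 1.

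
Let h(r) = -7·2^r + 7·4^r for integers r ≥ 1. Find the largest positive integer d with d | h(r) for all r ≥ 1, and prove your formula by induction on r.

d = 14

Computing the first values: h(1) = 14 and h(2) = 84; gcd(14, 84) = 14, so d ≤ 14.
We prove 14 | -7·2^r + 7·4^r for all r ≥ 1 by induction on r.
For the base case r = 1: h(1) = 14 = 14·(1), so 14 | h(1).
Inductive step: suppose the statement holds for some p ≥ 1, i.e. 14 | h(p). Then
h(p+1) − 4·h(p) = (-7·2^(p+1) + 7·4^(p+1)) − 4·(-7·2^p + 7·4^p) = (-7)·2^p·(2 − 4) = (14)·2^p. Since 14 | h(p) by the inductive hypothesis, 14 | 4·h(p); and 14 | 14 since 14 = 14·1. Therefore 14 | h(p+1).
This completes the induction.
Therefore the largest such d is 14.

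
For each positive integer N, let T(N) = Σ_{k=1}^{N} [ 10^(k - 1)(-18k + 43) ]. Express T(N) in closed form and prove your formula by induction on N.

We claim T(N) = 10^N(-2N + 5) - 5 for all N ≥ 1.
Base step (N = 1): T(1) = 25, and the closed form gives 25. They agree.
For the inductive step, assume it holds for an arbitrary k ≥ 1, so T(k) = 10^k(-2k + 5) - 5.
Then T(k+1) = T(k) + (10^k(-18k + 25)) = (10^k(-2k + 5) - 5) + (10^k(-18k + 25)).
Simplifying, T(k+1) = -20·10^k·k + 30·10^k - 5 = 10^(k+1)(-2(k+1) + 5) - 5,
which is the closed form with N = k+1.
Hence, by induction on N, the claim holds for every N ≥ 1.

T(N) = 10^N(-2N + 5) - 5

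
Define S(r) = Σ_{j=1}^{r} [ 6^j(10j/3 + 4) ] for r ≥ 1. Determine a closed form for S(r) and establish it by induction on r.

S(r) = 4·6^r(r + 1) - 4

We claim S(r) = 4·6^r(r + 1) - 4 for all r ≥ 1.
For the base case r = 1: S(1) = 44, and the closed form gives 44. They agree.
For the inductive step, assume it holds for an arbitrary j ≥ 1, so S(j) = 4·6^j(j + 1) - 4.
Then S(j+1) = S(j) + (6^j(20j + 44)) = (4·6^j(j + 1) - 4) + (6^j(20j + 44)).
Simplifying, S(j+1) = 24·6^j·j + 48·6^j - 4 = 4·6^(j+1)((j+1) + 1) - 4,
which is the closed form with r = j+1.
This completes the induction.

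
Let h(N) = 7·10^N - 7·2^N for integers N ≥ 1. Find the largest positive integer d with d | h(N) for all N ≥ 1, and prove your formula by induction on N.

d = 56

Computing the first values: h(1) = 56 and h(2) = 672; gcd(56, 672) = 56, so d ≤ 56.
We prove 56 | 7·10^N - 7·2^N for all N ≥ 1 by induction on N.
Base case (N = 1): h(1) = 56 = 56·(1), so 56 | h(1).
Inductive step: suppose the statement holds for some m ≥ 1, i.e. 56 | h(m). Then
h(m+1) − 10·h(m) = (7·10^(m+1) - 7·2^(m+1)) − 10·(7·10^m - 7·2^m) = (-7)·2^m·(2 − 10) = (56)·2^m. Since 56 | h(m) by the inductive hypothesis, 56 | 10·h(m); and 56 | 56 since 56 = 56·1. Therefore 56 | h(m+1).
This completes the induction.
Therefore the largest such d is 56.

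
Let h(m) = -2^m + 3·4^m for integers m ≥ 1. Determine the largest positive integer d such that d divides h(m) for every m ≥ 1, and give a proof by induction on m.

Computing the first values: h(1) = 10 and h(2) = 44; gcd(10, 44) = 2, so d ≤ 2.
We prove 2 | -2^m + 3·4^m for all m ≥ 1 by induction on m.
Base case (m = 1): h(1) = 10 = 2·(5), so 2 | h(1).
Suppose the result is true for m = p, i.e. 2 | h(p). Then
h(p+1) − 4·h(p) = (-2^(p+1) + 3·4^(p+1)) − 4·(-2^p + 3·4^p) = (-1)·2^p·(2 − 4) = (2)·2^p. Since 2 | h(p) by the inductive hypothesis, 2 | 4·h(p); and 2 | 2 since 2 = 2·1. Therefore 2 | h(p+1).
This completes the induction.
Therefore the largest such d is 2.

d = 2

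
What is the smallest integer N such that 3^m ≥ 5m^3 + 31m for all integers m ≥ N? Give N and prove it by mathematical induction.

N = 7

At m = 6: 729 < 1266, so the inequality fails and N ≥ 7. We prove 3^m ≥ 5m^3 + 31m for all m ≥ 7.
Base step (m = 7): 3^m = 2187 and 5m^3 + 31m = 1932, so 2187 ≥ 1932.
Suppose the result is true for m = r, so 3^r ≥ 5r^3 + 31r.
Then 3^(r + 1) = 3·(3^r) ≥ 3·(5r^3 + 31r).
Also, for r ≥ 7 we have 3·(5r^3 + 31r) ≥ 5(r+1)^3 + 31(r+1), since 3·(5r^3 + 31r) − (5(r+1)^3 + 31(r+1)) = 10r^3 - 15r^2 + 47r - 36, which is nonnegative for all r ≥ 7.
Combining, 3^(r + 1) ≥ 5(r+1)^3 + 31(r+1).
By the principle of mathematical induction, the result holds for all m ≥ 7.
Hence the smallest such N is 7.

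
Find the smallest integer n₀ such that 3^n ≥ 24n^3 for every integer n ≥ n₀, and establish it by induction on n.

n₀ = 9

At n = 8: 6561 < 12288, so the inequality fails and n₀ ≥ 9. We prove 3^n ≥ 24n^3 for all n ≥ 9.
Base step (n = 9): 3^n = 19683 and 24n^3 = 17496, so 19683 ≥ 17496.
Inductive step: suppose the statement holds for some k ≥ 9, so 3^k ≥ 24k^3.
Then 3^(k + 1) = 3·(3^k) ≥ 3·(24k^3).
Also, for k ≥ 9 we have 3·(24k^3) ≥ 24(k+1)^3, since 3 ≥ (1 + 1/k)^3 for all k ≥ 9.
Combining, 3^(k + 1) ≥ 24(k+1)^3.
This completes the induction.
Hence the smallest such n₀ is 9.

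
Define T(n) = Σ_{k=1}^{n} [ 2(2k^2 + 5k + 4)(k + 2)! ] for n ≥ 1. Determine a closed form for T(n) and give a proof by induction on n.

We claim T(n) = (4n + 2)(n + 3)! - 12 for all n ≥ 1.
When n = 1: T(1) = 132, and the closed form gives 132. They agree.
Suppose the result is true for n = k, so T(k) = (4k + 2)(k + 3)! - 12.
Then T(k+1) = T(k) + (2(2k^2 + 9k + 11)(k + 3)!) = ((4k + 2)(k + 3)! - 12) + (2(2k^2 + 9k + 11)(k + 3)!).
Simplifying, T(k+1) = (4(k+1) + 2)((k+1) + 3)! - 12,
which is the closed form with n = k+1.
This completes the induction.

T(n) = (4n + 2)(n + 3)! - 12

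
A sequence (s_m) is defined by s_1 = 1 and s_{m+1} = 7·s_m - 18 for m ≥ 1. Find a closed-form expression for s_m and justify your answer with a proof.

Computing the first terms: s_1 = 1, s_2 = -11, s_3 = -95. This suggests s_m = -2·7^(m - 1) + 3.
When m = 1: the formula gives 1 = 1 = s_1.
For the inductive step, assume it holds for an arbitrary k ≥ 1, so s_k = -2·7^(k - 1) + 3.
Then s_{k+1} = 7·s_k - 18 = 7·(-2·7^(k - 1) + 3) - 18 = -2·7^k + 3 = -2·7^((k+1) - 1) + 3,
which is the claimed formula at m = k+1.
By induction, the statement is established for all m ≥ 1.

s_m = -2·7^(m - 1) + 3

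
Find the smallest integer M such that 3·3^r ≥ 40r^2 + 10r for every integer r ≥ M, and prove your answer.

M = 6

At r = 5: 729 < 1050, so the inequality fails and M ≥ 6. We prove 3·3^r ≥ 40r^2 + 10r for all r ≥ 6.
Base step (r = 6): 3·3^r = 2187 and 40r^2 + 10r = 1500, so 2187 ≥ 1500.
Inductive step: suppose the statement holds for some j ≥ 6, so 3·3^j ≥ 40j^2 + 10j.
Then 3·3^(j + 1) = 3·(3·3^j) ≥ 3·(40j^2 + 10j).
Also, for j ≥ 6 we have 3·(40j^2 + 10j) ≥ 40(j+1)^2 + 10(j+1), since 3·(40j^2 + 10j) − (40(j+1)^2 + 10(j+1)) = 80j^2 - 60j - 50, which is nonnegative for all j ≥ 6.
Combining, 3·3^(j + 1) ≥ 40(j+1)^2 + 10(j+1).
By the principle of mathematical induction, the result holds for all r ≥ 6.
Hence the smallest such M is 6.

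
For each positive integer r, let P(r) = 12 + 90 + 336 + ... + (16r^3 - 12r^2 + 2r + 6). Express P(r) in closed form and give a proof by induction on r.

We claim P(r) = r(4r^3 + 4r^2 - r + 5) for all r ≥ 1.
Base case (r = 1): P(1) = 12, and the closed form gives 12. They agree.
Suppose the result is true for r = m, so P(m) = m(4m^3 + 4m^2 - m + 5).
Then P(m+1) = P(m) + (16m^3 + 36m^2 + 26m + 12) = (m(4m^3 + 4m^2 - m + 5)) + (16m^3 + 36m^2 + 26m + 12).
Simplifying, P(m+1) = (m + 1)(4m^3 + 16m^2 + 19m + 12) = (m+1)(4(m+1)^3 + 4(m+1)^2 - (m+1) + 5),
which is the closed form with r = m+1.
By the principle of mathematical induction, the result holds for all r ≥ 1.

P(r) = r(4r^3 + 4r^2 - r + 5)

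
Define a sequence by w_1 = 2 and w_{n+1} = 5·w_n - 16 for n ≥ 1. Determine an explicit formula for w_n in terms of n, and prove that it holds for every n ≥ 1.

w_n = -2·5^(n - 1) + 4

Computing the first terms: w_1 = 2, w_2 = -6, w_3 = -46. This suggests w_n = -2·5^(n - 1) + 4.
For the base case n = 1: the formula gives 2 = 2 = w_1.
Suppose the result is true for n = m, so w_m = -2·5^(m - 1) + 4.
Then w_{m+1} = 5·w_m - 16 = 5·(-2·5^(m - 1) + 4) - 16 = -2·5^m + 4 = -2·5^((m+1) - 1) + 4,
which is the claimed formula at n = m+1.
By the principle of mathematical induction, the result holds for all n ≥ 1.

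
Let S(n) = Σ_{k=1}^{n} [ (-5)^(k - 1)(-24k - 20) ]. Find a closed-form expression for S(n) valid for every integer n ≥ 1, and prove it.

We claim S(n) = 4(-5)^n(n + 1) - 4 for all n ≥ 1.
When n = 1: S(1) = -44, and the closed form gives -44. They agree.
Inductive step: suppose the statement holds for some k ≥ 1, so S(k) = 4(-5)^k(k + 1) - 4.
Then S(k+1) = S(k) + ((-5)^k(-24k - 44)) = (4(-5)^k(k + 1) - 4) + ((-5)^k(-24k - 44)).
Simplifying, S(k+1) = -20(-5)^k·k - 40(-5)^k - 4 = 4(-5)^(k+1)((k+1) + 1) - 4,
which is the closed form with n = k+1.
By induction, the statement is established for all n ≥ 1.

S(n) = 4(-5)^n(n + 1) - 4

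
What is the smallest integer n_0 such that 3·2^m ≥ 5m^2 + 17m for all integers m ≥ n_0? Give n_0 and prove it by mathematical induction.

At m = 6: 192 < 282, so the inequality fails and n_0 ≥ 7. We prove 3·2^m ≥ 5m^2 + 17m for all m ≥ 7.
For the base case m = 7: 3·2^m = 384 and 5m^2 + 17m = 364, so 384 ≥ 364.
Suppose the result is true for m = k, so 3·2^k ≥ 5k^2 + 17k.
Then 3·2^(k + 1) = 2·(3·2^k) ≥ 2·(5k^2 + 17k).
Also, for k ≥ 7 we have 2·(5k^2 + 17k) ≥ 5(k+1)^2 + 17(k+1), since 2·(5k^2 + 17k) − (5(k+1)^2 + 17(k+1)) = 5k^2 + 7k - 22, which is nonnegative for all k ≥ 7.
Combining, 3·2^(k + 1) ≥ 5(k+1)^2 + 17(k+1).
Hence, by induction on m, the claim holds for every m ≥ 7.
Hence the smallest such n_0 is 7.

n_0 = 7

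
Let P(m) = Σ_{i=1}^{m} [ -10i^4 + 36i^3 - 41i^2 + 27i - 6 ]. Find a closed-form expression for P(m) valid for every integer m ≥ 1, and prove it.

We claim P(m) = -m(2m^2 + 1)(m^2 - 2m - 1) for all m ≥ 1.
Base step (m = 1): P(1) = 6, and the closed form gives 6. They agree.
Suppose the result is true for m = i, so P(i) = i(-2i^4 + 4i^3 + i^2 + 2i + 1).
Then P(i+1) = P(i) + (-10i^4 - 4i^3 + 7i^2 + 13i + 6) = (i(-2i^4 + 4i^3 + i^2 + 2i + 1)) + (-10i^4 - 4i^3 + 7i^2 + 13i + 6).
Simplifying, P(i+1) = -(i + 1)(i^2 - 2)(2i^2 + 4i + 3) = -(i+1)(2(i+1)^2 + 1)((i+1)^2 - 2(i+1) - 1),
which is the closed form with m = i+1.
By induction, the statement is established for all m ≥ 1.

P(m) = -m(2m^2 + 1)(m^2 - 2m - 1)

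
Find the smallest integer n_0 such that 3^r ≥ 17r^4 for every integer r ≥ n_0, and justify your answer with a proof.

n_0 = 12

At r = 11: 177147 < 248897, so the inequality fails and n_0 ≥ 12. We prove 3^r ≥ 17r^4 for all r ≥ 12.
When r = 12: 3^r = 531441 and 17r^4 = 352512, so 531441 ≥ 352512.
Inductive step: suppose the statement holds for some p ≥ 12, so 3^p ≥ 17p^4.
Then 3^(p + 1) = 3·(3^p) ≥ 3·(17p^4).
Also, for p ≥ 12 we have 3·(17p^4) ≥ 17(p+1)^4, since 3 ≥ (1 + 1/p)^4 for all p ≥ 12.
Combining, 3^(p + 1) ≥ 17(p+1)^4.
Hence, by induction on r, the claim holds for every r ≥ 12.
Hence the smallest such n_0 is 12.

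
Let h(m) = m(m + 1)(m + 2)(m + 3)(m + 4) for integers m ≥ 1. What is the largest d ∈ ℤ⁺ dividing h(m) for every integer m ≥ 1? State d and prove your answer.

d = 120

Computing the first values: h(1) = 120 and h(2) = 720; gcd(120, 720) = 120, so d ≤ 120.
We prove 120 | m(m + 1)(m + 2)(m + 3)(m + 4) for all m ≥ 1 by induction on m.
For the base case m = 1: h(1) = 120 = 120·(1), so 120 | h(1).
For the inductive step, assume it holds for an arbitrary j ≥ 1, i.e. 120 | h(j). Then
h(j+1) − h(j) = (j+1)·(j+2)·(j+3)·(j+4)·(j+5) − j·(j+1)·(j+2)·(j+3)·(j+4) = (j+1)·(j+2)·(j+3)·(j+4)·[(j+5) − j] = 5·(j+1)·(j+2)·(j+3)·(j+4). The product of 4 consecutive integers is divisible by (4)! = 24, so h(j+1) − h(j) is divisible by 5·24 = 120. By the inductive hypothesis 120 | h(j), hence 120 | h(j+1).
By the principle of mathematical induction, the result holds for all m ≥ 1.
Therefore the largest such d is 120.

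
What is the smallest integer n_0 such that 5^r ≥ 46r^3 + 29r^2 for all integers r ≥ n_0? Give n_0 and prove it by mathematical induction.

n_0 = 6

At r = 5: 3125 < 6475, so the inequality fails and n_0 ≥ 6. We prove 5^r ≥ 46r^3 + 29r^2 for all r ≥ 6.
For the base case r = 6: 5^r = 15625 and 46r^3 + 29r^2 = 10980, so 15625 ≥ 10980.
Suppose the result is true for r = m, so 5^m ≥ 46m^3 + 29m^2.
Then 5^(m + 1) = 5·(5^m) ≥ 5·(46m^3 + 29m^2).
Also, for m ≥ 6 we have 5·(46m^3 + 29m^2) ≥ 46(m+1)^3 + 29(m+1)^2, since 5·(46m^3 + 29m^2) − (46(m+1)^3 + 29(m+1)^2) = 184m^3 - 22m^2 - 196m - 75, which is nonnegative for all m ≥ 6.
Combining, 5^(m + 1) ≥ 46(m+1)^3 + 29(m+1)^2.
By the principle of mathematical induction, the result holds for all r ≥ 6.
Hence the smallest such n_0 is 6.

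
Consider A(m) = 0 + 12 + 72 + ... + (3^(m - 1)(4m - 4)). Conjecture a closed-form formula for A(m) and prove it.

We claim A(m) = 3^m(2m - 3) + 3 for all m ≥ 1.
Base case (m = 1): A(1) = 0, and the closed form gives 0. They agree.
Suppose the result is true for m = r, so A(r) = 3^r(2r - 3) + 3.
Then A(r+1) = A(r) + (4·3^r·r) = (3^r(2r - 3) + 3) + (4·3^r·r).
Simplifying, A(r+1) = 6·3^r·r - 3·3^r + 3 = 3^(r+1)(2(r+1) - 3) + 3,
which is the closed form with m = r+1.
By induction, the statement is established for all m ≥ 1.

A(m) = 3^m(2m - 3) + 3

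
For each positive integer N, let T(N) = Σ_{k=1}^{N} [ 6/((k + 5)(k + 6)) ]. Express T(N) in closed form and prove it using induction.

We claim T(N) = N/(N + 6) for all N ≥ 1.
When N = 1: T(1) = 1/7, and the closed form gives 1/7. They agree.
Suppose the result is true for N = k, so T(k) = k/(k + 6).
Then T(k+1) = T(k) + (6/((k + 6)(k + 7))) = (k/(k + 6)) + (6/((k + 6)(k + 7))).
Simplifying, T(k+1) = (k + 1)/(k + 7) = (k+1)/((k+1) + 6),
which is the closed form with N = k+1.
By induction, the statement is established for all N ≥ 1.

T(N) = N/(N + 6)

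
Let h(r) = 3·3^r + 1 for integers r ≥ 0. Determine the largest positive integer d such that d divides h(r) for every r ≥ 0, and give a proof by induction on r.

d = 2

Computing the first values: h(0) = 4 and h(1) = 10; gcd(4, 10) = 2, so d ≤ 2.
We prove 2 | 3·3^r + 1 for all r ≥ 0 by induction on r.
Base step (r = 0): h(0) = 4 = 2·(2), so 2 | h(0).
Inductive step: suppose the statement holds for some i ≥ 0, i.e. 2 | h(i). Then
h(i+1) = 3·3^(i+1) + 1 = 3·(3·3^i + 1) - 2 = 3·h(i) - 2. The first term is divisible by 2 by the inductive hypothesis, and -2 is divisible by 2. Hence 2 | h(i+1).
By induction, the statement is established for all r ≥ 0.
Therefore the largest such d is 2.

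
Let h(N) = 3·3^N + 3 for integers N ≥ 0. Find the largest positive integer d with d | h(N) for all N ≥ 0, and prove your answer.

Computing the first values: h(0) = 6 and h(1) = 12; gcd(6, 12) = 6, so d ≤ 6.
We prove 6 | 3·3^N + 3 for all N ≥ 0 by induction on N.
Base case (N = 0): h(0) = 6 = 6·(1), so 6 | h(0).
Inductive step: assume the claim holds for N = j, i.e. 6 | h(j). Then
h(j+1) = 3·3^(j+1) + 3 = 3·(3·3^j + 3) - 6 = 3·h(j) - 6. The first term is divisible by 6 by the inductive hypothesis, and -6 is divisible by 6. Hence 6 | h(j+1).
Hence, by induction on N, the claim holds for every N ≥ 0.
Therefore the largest such d is 6.

d = 6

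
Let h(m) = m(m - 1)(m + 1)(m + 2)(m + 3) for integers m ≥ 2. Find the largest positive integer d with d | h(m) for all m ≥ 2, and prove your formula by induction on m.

d = 120

Computing the first values: h(2) = 120 and h(3) = 720; gcd(120, 720) = 120, so d ≤ 120.
We prove 120 | m(m - 1)(m + 1)(m + 2)(m + 3) for all m ≥ 2 by induction on m.
Base step (m = 2): h(2) = 120 = 120·(1), so 120 | h(2).
Inductive step: assume the claim holds for m = i, i.e. 120 | h(i). Then
h(i+1) − h(i) = i·(i+1)·(i+2)·(i+3)·(i+4) − (i-1)·i·(i+1)·(i+2)·(i+3) = i·(i+1)·(i+2)·(i+3)·[(i+4) − (i-1)] = 5·i·(i+1)·(i+2)·(i+3). The product of 4 consecutive integers is divisible by (4)! = 24, so h(i+1) − h(i) is divisible by 5·24 = 120. By the inductive hypothesis 120 | h(i), hence 120 | h(i+1).
By the principle of mathematical induction, the result holds for all m ≥ 2.
Therefore the largest such d is 120.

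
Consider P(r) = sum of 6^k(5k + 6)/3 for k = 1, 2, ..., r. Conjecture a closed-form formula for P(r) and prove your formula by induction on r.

P(r) = 2·6^r(r + 1) - 2

We claim P(r) = 2·6^r(r + 1) - 2 for all r ≥ 1.
When r = 1: P(1) = 22, and the closed form gives 22. They agree.
Inductive step: suppose the statement holds for some k ≥ 1, so P(k) = 2·6^k(k + 1) - 2.
Then P(k+1) = P(k) + (6^k(10k + 22)) = (2·6^k(k + 1) - 2) + (6^k(10k + 22)).
Simplifying, P(k+1) = 12·6^k·k + 24·6^k - 2 = 2·6^(k+1)((k+1) + 1) - 2,
which is the closed form with r = k+1.
By the principle of mathematical induction, the result holds for all r ≥ 1.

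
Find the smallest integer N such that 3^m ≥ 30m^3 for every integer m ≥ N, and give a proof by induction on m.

At m = 9: 19683 < 21870, so the inequality fails and N ≥ 10. We prove 3^m ≥ 30m^3 for all m ≥ 10.
For the base case m = 10: 3^m = 59049 and 30m^3 = 30000, so 59049 ≥ 30000.
Suppose the result is true for m = r, so 3^r ≥ 30r^3.
Then 3^(r + 1) = 3·(3^r) ≥ 3·(30r^3).
Also, for r ≥ 10 we have 3·(30r^3) ≥ 30(r+1)^3, since 3 ≥ (1 + 1/r)^3 for all r ≥ 10.
Combining, 3^(r + 1) ≥ 30(r+1)^3.
Hence, by induction on m, the claim holds for every m ≥ 10.
Hence the smallest such N is 10.

N = 10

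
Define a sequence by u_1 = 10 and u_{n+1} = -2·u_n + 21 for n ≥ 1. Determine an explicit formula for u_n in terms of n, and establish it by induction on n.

u_n = 3(-2)^(n - 1) + 7

Computing the first terms: u_1 = 10, u_2 = 1, u_3 = 19. This suggests u_n = 3(-2)^(n - 1) + 7.
For the base case n = 1: the formula gives 10 = 10 = u_1.
For the inductive step, assume it holds for an arbitrary j ≥ 1, so u_j = 3(-2)^(j - 1) + 7.
Then u_{j+1} = -2·u_j + 21 = -2·(3(-2)^(j - 1) + 7) + 21 = 3(-2)^j + 7 = 3(-2)^((j+1) - 1) + 7,
which is the claimed formula at n = j+1.
By the principle of mathematical induction, the result holds for all n ≥ 1.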